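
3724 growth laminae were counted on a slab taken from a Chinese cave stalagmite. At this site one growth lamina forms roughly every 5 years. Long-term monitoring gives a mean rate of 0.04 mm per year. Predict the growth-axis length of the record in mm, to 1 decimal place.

744.8 mm

At 5 years per growth lamina, 3724 × 5 = 18620 years.
Length ≈ 0.04 × 18620 = 744.8 mm.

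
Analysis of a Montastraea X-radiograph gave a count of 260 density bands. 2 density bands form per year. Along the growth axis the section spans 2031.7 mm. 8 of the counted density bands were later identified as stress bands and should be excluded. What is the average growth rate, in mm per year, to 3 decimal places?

Adjusted count: 260 − 8 = 252 density bands.
With 2 density bands per year, 252 / 2 = 126 years.
2031.7 mm over 126 years gives 2031.7 / 126 ≈ 16.125 mm per year.

16.125 mm per year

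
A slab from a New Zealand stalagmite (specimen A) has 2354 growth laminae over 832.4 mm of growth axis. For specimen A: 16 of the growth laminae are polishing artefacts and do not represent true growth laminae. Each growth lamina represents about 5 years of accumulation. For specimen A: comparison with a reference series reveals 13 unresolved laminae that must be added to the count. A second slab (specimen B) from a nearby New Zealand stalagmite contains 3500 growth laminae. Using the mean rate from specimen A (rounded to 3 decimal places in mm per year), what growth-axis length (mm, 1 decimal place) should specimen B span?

Specimen A: after corrections the count is 2354 − 16 + 13 = 2351 growth laminae.
Specimen A: 2351 growth laminae at 5 years each span 2351 × 5 = 11755 years.
A: Mean rate = 832.4 mm / 11755 years ≈ 0.071 mm/year.
Specimen B: at 5 years per growth lamina, 3500 × 5 = 17500 years. Length of B = 0.071 × 17500 = 1242.5 mm.

1242.5 mm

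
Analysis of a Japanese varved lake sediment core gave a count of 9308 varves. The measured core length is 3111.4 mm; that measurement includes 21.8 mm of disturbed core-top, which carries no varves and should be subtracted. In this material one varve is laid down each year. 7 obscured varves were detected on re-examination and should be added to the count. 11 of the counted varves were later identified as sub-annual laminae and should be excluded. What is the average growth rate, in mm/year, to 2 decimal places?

0.33 mm/year

After corrections the count is 9308 − 11 + 7 = 9304 varves.
The growth record spans 3111.4 − 21.8 = 3089.6 mm.
Mean rate = 3089.6 mm / 9304 years ≈ 0.33 mm/year.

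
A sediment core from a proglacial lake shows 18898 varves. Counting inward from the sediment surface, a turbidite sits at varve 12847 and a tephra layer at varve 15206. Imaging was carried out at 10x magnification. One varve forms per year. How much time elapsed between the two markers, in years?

2359 yr

The two markers are separated by 15206 − 12847 = 2359 varves.
At one varve per year, 2359 years elapsed between them.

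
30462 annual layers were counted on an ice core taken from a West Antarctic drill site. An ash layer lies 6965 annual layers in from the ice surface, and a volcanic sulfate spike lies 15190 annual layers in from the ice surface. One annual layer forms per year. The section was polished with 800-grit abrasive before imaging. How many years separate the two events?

The two markers are separated by 15190 − 6965 = 8225 annual layers.
At one annual layer per year, 8225 years elapsed between them.

8225 years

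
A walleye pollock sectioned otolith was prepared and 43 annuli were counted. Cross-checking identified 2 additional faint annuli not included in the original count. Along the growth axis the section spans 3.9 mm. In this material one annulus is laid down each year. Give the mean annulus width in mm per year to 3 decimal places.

0.087 mm per year

After corrections the count is 43 + 2 = 45 annuli.
3.9 mm over 45 years gives 3.9 / 45 ≈ 0.087 mm per year.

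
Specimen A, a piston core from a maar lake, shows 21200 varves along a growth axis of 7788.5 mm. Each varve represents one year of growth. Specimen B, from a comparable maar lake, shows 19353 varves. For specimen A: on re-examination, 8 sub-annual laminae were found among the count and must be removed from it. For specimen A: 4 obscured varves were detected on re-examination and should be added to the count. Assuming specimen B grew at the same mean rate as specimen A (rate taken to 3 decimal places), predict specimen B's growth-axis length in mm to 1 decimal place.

7102.6 mm

Specimen A: true varve count = 21200 − 8 + 4 = 21196.
A: Extension rate ≈ 7788.5 / 21196 = 0.367 mm/year.
Length of B = 0.367 × 19353 = 7102.6 mm.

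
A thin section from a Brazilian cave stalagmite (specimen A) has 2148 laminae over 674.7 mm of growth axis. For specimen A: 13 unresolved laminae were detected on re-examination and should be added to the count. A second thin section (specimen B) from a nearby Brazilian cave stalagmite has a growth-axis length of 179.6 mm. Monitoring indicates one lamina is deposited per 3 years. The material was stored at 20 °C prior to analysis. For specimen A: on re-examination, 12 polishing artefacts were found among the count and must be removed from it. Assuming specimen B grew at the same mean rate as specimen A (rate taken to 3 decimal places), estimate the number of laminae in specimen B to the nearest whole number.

Specimen A: true lamina count = 2148 − 12 + 13 = 2149.
Specimen A: at 3 years per lamina, 2149 × 3 = 6447 years.
A: Extension rate ≈ 674.7 / 6447 = 0.105 mm/year.
Specimen B: 179.6 mm / 0.105 mm per year = 1710.48 years; at 3 years per lamina that is 1710.48 / 3 ≈ 570 laminae.

570 laminae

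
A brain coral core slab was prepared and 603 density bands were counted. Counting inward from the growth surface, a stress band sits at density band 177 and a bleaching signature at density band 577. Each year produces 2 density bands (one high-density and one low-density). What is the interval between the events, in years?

577 − 177 = 400 density bands lie between the two events.
Dividing by 2 density bands per year: 400 / 2 = 200 years.

200 years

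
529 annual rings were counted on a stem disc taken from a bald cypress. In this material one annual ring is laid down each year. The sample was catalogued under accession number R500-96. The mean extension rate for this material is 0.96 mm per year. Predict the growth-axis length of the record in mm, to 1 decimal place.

507.8 mm

The record spans 529 years at 0.96 mm per year.
Predicted length = 0.96 mm/year × 529 years = 507.8 mm.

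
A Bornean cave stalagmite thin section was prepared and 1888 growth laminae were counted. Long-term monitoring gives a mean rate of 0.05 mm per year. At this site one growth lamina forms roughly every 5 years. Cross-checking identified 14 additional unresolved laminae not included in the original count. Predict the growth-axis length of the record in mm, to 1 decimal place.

Adjusted count: 1888 + 14 = 1902 growth laminae.
1902 growth laminae at 5 years each span 1902 × 5 = 9510 years.
Length ≈ 0.05 × 9510 = 475.5 mm.

475.5 mm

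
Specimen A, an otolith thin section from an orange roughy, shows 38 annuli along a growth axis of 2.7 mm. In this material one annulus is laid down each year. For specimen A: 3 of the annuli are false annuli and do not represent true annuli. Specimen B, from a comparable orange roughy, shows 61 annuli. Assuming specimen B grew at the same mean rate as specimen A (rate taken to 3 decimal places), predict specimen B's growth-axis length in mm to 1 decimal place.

Specimen A: true annulus count = 38 − 3 = 35.
A: 2.7 mm over 35 years gives 2.7 / 35 ≈ 0.077 mm/year.
Length of B = 0.077 × 61 = 4.7 mm.

4.7 mm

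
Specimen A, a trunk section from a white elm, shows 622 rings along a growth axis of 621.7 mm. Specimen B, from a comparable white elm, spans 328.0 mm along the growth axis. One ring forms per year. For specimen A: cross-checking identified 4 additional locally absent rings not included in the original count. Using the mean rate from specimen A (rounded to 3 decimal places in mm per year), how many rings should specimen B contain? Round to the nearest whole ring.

Specimen A: correcting the raw count gives 622 + 4 = 626 true rings.
A: Mean rate = 621.7 mm / 626 years ≈ 0.993 mm per year.
Specimen B: 328.0 mm / 0.993 mm per year = 330.31 years ≈ 330 rings.

330 rings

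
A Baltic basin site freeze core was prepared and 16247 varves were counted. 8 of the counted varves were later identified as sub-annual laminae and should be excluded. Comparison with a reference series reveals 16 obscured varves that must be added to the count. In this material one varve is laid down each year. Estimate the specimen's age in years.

16255 years

After corrections the count is 16247 − 8 + 16 = 16255 varves.
With a one-to-one varve periodicity this is 16255 years.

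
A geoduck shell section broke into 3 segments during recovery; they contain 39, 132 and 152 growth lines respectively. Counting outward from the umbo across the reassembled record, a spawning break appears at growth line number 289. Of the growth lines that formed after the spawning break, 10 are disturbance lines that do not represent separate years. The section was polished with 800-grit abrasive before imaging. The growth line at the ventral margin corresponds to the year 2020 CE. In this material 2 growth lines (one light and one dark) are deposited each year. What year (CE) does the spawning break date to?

2008 CE

Total growth lines = 39 + 132 + 152 = 323.
The spawning break sits at growth line 289 from the umbo, so 323 − 289 = 34 growth lines formed after it.
Removing the 10 false growth lines leaves 34 − 10 = 24 true growth lines beyond the spawning break.
Dividing by 2 growth lines per year: 24 / 2 = 12 years.
The growth line at the ventral margin is 2020 CE, so the spawning break dates to 2020 − 12 = 2008 CE.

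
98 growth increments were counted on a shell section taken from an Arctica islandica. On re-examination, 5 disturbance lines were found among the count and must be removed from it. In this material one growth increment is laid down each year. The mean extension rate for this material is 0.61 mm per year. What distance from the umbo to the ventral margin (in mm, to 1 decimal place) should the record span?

Correcting the raw count gives 98 − 5 = 93 true growth increments.
93 years at 0.61 mm/year gives 0.61 × 93 = 56.7 mm.

56.7 mm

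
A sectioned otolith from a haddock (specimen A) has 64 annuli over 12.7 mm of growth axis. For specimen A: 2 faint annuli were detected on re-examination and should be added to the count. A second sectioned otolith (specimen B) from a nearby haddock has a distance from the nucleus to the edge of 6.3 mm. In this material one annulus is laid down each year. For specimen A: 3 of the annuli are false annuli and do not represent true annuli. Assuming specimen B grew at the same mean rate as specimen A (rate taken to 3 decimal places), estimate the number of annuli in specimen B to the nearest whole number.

Specimen A: after corrections the count is 64 − 3 + 2 = 63 annuli.
A: Extension rate ≈ 12.7 / 63 = 0.202 mm per year.
Specimen B: 6.3 mm / 0.202 mm per year = 31.19 years ≈ 31 annuli.

31 annuli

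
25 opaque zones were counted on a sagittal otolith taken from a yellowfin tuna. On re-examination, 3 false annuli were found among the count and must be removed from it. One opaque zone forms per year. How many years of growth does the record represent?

22 years

After corrections the count is 25 − 3 = 22 opaque zones.
With a one-to-one opaque zone periodicity this is 22 years.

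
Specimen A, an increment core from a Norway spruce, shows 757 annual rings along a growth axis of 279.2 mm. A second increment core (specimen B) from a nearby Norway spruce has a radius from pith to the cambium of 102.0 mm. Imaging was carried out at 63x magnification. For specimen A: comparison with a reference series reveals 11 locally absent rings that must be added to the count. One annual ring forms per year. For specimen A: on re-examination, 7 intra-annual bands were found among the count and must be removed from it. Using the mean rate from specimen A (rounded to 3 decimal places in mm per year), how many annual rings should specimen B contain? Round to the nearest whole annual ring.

278 annual rings

Specimen A: adjusted count: 757 − 7 + 11 = 761 annual rings.
A: Extension rate ≈ 279.2 / 761 = 0.367 mm/yr.
B spans 102.0 / 0.367 = 277.93 years ≈ 278 annual rings.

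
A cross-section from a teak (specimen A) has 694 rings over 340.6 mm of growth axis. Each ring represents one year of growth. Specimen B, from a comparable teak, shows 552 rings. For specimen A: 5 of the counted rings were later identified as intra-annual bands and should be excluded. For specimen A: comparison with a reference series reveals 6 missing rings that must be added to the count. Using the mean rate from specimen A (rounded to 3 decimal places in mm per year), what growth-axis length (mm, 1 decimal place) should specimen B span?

270.5 mm

Specimen A: correcting the raw count gives 694 − 5 + 6 = 695 true rings.
A: Extension rate ≈ 340.6 / 695 = 0.490 mm/yr.
B's length ≈ 0.490 × 552 = 270.5 mm.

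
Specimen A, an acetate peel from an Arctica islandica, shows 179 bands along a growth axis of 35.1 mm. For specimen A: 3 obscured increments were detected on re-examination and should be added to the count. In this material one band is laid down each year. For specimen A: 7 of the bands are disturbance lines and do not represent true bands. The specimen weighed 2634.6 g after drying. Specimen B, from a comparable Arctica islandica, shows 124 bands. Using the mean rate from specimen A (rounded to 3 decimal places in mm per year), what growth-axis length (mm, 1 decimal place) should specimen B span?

24.9 mm

Specimen A: correcting the raw count gives 179 − 7 + 3 = 175 true bands.
A: 35.1 mm over 175 years gives 35.1 / 175 ≈ 0.201 mm/year.
Length of B = 0.201 × 124 = 24.9 mm.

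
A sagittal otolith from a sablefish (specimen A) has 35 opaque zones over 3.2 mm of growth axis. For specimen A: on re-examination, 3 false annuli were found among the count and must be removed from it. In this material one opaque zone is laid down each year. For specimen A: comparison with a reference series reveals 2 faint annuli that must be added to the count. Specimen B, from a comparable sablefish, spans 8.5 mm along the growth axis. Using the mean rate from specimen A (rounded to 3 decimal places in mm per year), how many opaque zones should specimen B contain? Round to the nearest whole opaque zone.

90 opaque zones

Specimen A: correcting the raw count gives 35 − 3 + 2 = 34 true opaque zones.
A: Extension rate ≈ 3.2 / 34 = 0.094 mm per year.
Specimen B: 8.5 mm / 0.094 mm per year = 90.43 years ≈ 90 opaque zones.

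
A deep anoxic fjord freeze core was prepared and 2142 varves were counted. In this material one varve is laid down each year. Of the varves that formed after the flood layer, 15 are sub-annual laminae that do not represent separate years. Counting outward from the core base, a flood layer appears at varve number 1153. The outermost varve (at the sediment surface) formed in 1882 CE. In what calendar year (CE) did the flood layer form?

908 CE

Between varve 1153 and the sediment surface there are 2142 − 1153 = 989 varves.
Removing the 15 false varves leaves 989 − 15 = 974 true varves beyond the flood layer.
The varve at the sediment surface is 1882 CE, so the flood layer dates to 1882 − 974 = 908 CE.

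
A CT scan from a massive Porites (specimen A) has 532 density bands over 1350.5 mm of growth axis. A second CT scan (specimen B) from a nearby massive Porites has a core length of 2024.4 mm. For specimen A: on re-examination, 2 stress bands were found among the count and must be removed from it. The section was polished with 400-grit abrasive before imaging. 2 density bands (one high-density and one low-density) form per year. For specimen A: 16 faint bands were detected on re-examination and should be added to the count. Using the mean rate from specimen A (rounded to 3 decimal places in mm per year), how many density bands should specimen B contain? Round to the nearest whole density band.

818 density bands

Specimen A: adjusted count: 532 − 2 + 16 = 546 density bands.
Specimen A: 546 density bands at 2 per year is 546 / 2 = 273 years.
A: 1350.5 mm over 273 years gives 1350.5 / 273 ≈ 4.947 mm/year.
B spans 2024.4 / 4.947 = 409.22 years; at 2 density bands per year that is 409.22 × 2 ≈ 818 density bands.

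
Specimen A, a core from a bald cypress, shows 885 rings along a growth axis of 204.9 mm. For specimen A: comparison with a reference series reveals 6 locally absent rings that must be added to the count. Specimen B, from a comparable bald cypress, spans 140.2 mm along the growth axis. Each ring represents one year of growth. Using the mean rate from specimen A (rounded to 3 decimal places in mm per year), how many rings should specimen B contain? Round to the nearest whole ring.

610 rings

Specimen A: adjusted count: 885 + 6 = 891 rings.
A: Mean rate = 204.9 mm / 891 years ≈ 0.230 mm per year.
For B, 140.2 / 0.230 = 609.57 years ≈ 610 rings.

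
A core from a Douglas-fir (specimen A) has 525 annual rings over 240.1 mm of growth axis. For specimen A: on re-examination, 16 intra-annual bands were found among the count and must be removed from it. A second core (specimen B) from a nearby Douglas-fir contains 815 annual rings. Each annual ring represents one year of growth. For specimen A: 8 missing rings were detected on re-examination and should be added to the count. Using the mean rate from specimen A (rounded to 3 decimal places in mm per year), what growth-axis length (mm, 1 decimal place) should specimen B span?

378.2 mm

Specimen A: true annual ring count = 525 − 16 + 8 = 517.
A: 240.1 mm over 517 years gives 240.1 / 517 ≈ 0.464 mm/yr.
B's length ≈ 0.464 × 815 = 378.2 mm.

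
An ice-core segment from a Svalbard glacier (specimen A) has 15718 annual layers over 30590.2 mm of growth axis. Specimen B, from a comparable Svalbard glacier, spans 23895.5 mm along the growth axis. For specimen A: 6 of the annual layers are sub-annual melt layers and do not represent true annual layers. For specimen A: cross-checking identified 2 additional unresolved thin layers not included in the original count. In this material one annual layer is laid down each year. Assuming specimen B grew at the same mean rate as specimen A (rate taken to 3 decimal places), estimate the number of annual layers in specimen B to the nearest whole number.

12273 annual layers

Specimen A: correcting the raw count gives 15718 − 6 + 2 = 15714 true annual layers.
A: 30590.2 mm over 15714 years gives 30590.2 / 15714 ≈ 1.947 mm/year.
B spans 23895.5 / 1.947 = 12272.98 years ≈ 12273 annual layers.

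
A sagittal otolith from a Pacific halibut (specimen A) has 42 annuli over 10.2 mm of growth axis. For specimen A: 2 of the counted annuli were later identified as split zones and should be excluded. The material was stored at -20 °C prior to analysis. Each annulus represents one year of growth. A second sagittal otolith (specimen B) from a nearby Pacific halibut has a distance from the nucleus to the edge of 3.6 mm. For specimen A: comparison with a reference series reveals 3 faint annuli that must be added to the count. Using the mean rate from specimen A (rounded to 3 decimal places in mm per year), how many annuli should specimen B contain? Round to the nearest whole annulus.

Specimen A: after corrections the count is 42 − 2 + 3 = 43 annuli.
A: Mean rate = 10.2 mm / 43 years ≈ 0.237 mm/yr.
Specimen B: 3.6 mm / 0.237 mm per year = 15.19 years ≈ 15 annuli.

15 annuli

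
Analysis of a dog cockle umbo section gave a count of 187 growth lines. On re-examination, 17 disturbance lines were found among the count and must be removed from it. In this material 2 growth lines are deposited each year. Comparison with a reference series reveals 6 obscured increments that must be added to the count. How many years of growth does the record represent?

88 yr

After corrections the count is 187 − 17 + 6 = 176 growth lines.
With 2 growth lines per year, 176 / 2 = 88 years.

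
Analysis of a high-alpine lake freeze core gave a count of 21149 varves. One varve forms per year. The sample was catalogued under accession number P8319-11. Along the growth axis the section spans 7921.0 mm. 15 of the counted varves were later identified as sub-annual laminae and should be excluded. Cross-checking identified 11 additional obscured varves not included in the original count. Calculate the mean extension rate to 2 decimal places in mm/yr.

0.37 mm/yr

True varve count = 21149 − 15 + 11 = 21145.
7921.0 mm over 21145 years gives 7921.0 / 21145 ≈ 0.37 mm/yr.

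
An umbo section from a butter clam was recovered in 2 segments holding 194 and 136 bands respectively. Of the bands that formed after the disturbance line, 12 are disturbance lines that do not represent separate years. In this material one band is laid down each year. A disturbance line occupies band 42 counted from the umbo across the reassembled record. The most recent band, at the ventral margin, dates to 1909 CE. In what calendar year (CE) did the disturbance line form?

1633 CE

Total bands = 194 + 136 = 330.
330 − 42 = 288 bands lie beyond the disturbance line toward the ventral margin.
Excluding 12 false bands: 288 − 12 = 276.
1909 − 276 = 1633 CE.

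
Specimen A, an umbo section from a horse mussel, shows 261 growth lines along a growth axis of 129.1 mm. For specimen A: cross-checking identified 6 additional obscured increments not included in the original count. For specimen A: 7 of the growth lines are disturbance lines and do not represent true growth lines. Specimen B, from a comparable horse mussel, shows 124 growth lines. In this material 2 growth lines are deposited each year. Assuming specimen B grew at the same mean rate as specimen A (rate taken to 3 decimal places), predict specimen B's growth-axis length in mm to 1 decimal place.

61.6 mm

Specimen A: correcting the raw count gives 261 − 7 + 6 = 260 true growth lines.
Specimen A: dividing by 2 growth lines per year: 260 / 2 = 130 years.
A: 129.1 mm over 130 years gives 129.1 / 130 ≈ 0.993 mm per year.
Specimen B: with 2 growth lines per year, 124 / 2 = 62 years. For B, 0.993 mm/year × 62 years = 61.6 mm.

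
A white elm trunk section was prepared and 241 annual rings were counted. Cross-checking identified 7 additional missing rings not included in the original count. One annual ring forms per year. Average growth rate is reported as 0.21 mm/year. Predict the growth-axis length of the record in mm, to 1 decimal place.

52.1 mm

Correcting the raw count gives 241 + 7 = 248 true annual rings.
248 years at 0.21 mm/year gives 0.21 × 248 = 52.1 mm.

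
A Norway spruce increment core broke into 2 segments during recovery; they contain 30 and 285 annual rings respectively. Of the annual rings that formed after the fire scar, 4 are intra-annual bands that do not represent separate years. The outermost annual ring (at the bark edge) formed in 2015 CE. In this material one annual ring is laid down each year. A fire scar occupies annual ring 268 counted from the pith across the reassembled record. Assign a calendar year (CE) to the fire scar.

Total annual rings = 30 + 285 = 315.
Between annual ring 268 and the bark edge there are 315 − 268 = 47 annual rings.
Excluding 4 false annual rings: 47 − 4 = 43.
The annual ring at the bark edge is 2015 CE, so the fire scar dates to 2015 − 43 = 1972 CE.

1972 CE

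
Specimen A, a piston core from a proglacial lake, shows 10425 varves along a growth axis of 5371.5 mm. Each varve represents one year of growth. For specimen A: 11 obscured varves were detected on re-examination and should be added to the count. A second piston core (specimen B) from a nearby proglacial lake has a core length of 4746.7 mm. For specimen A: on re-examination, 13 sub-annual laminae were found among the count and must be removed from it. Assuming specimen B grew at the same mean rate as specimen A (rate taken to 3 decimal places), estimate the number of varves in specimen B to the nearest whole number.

9217 varves

Specimen A: true varve count = 10425 − 13 + 11 = 10423.
A: 5371.5 mm over 10423 years gives 5371.5 / 10423 ≈ 0.515 mm per year.
For B, 4746.7 / 0.515 = 9216.89 years ≈ 9217 varves.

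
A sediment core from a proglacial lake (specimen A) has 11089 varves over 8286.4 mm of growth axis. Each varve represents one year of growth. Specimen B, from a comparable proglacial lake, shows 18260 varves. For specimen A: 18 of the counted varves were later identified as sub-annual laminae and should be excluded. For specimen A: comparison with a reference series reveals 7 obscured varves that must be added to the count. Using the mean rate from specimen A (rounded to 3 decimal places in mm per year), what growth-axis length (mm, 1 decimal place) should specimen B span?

13658.5 mm

Specimen A: adjusted count: 11089 − 18 + 7 = 11078 varves.
A: Extension rate ≈ 8286.4 / 11078 = 0.748 mm/year.
For B, 0.748 mm/year × 18260 years = 13658.5 mm.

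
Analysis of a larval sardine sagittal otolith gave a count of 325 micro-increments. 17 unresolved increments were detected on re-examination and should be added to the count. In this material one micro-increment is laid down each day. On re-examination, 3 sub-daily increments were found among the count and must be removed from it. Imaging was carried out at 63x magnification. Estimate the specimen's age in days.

After corrections the count is 325 − 3 + 17 = 339 micro-increments.
One micro-increment per day makes the duration 339 days.

339 days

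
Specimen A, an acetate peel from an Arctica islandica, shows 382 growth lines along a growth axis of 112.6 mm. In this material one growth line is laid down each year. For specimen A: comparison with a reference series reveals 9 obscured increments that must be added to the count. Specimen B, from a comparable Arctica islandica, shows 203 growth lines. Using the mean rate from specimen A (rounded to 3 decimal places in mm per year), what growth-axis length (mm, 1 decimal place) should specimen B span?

58.5 mm

Specimen A: adjusted count: 382 + 9 = 391 growth lines.
A: Extension rate ≈ 112.6 / 391 = 0.288 mm/year.
Length of B = 0.288 × 203 = 58.5 mm.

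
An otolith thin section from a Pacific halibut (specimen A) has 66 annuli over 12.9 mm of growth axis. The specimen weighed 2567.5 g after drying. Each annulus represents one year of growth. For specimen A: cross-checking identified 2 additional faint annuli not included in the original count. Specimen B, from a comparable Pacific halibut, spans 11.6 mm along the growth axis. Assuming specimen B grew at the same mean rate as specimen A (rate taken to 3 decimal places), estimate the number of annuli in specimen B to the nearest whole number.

61 annuli

Specimen A: true annulus count = 66 + 2 = 68.
A: Mean rate = 12.9 mm / 68 years ≈ 0.190 mm/yr.
B spans 11.6 / 0.190 = 61.05 years ≈ 61 annuli.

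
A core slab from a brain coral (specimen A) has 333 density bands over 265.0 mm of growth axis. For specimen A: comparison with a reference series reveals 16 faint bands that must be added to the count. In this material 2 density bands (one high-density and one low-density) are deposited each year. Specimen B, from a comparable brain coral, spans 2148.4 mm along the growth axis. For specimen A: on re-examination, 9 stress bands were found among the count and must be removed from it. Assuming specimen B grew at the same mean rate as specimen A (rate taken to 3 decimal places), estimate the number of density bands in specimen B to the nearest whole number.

2756 density bands

Specimen A: correcting the raw count gives 333 − 9 + 16 = 340 true density bands.
Specimen A: dividing by 2 density bands per year: 340 / 2 = 170 years.
A: Extension rate ≈ 265.0 / 170 = 1.559 mm per year.
Specimen B: 2148.4 mm / 1.559 mm per year = 1378.06 years; at 2 density bands per year that is 1378.06 × 2 ≈ 2756 density bands.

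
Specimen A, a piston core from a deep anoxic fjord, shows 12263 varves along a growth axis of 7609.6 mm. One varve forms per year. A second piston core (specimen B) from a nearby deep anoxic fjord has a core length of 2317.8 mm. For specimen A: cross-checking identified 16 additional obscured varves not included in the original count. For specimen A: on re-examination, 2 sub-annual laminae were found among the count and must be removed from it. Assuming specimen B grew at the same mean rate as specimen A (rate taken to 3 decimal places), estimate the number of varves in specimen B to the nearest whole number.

3738 varves

Specimen A: adjusted count: 12263 − 2 + 16 = 12277 varves.
A: Extension rate ≈ 7609.6 / 12277 = 0.620 mm/year.
B spans 2317.8 / 0.620 = 3738.39 years ≈ 3738 varves.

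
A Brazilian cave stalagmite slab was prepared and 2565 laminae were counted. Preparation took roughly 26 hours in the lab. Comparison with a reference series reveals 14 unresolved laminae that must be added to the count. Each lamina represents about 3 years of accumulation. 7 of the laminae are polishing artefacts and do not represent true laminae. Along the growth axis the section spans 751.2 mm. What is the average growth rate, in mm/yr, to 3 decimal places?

0.097 mm/yr

After corrections the count is 2565 − 7 + 14 = 2572 laminae.
Multiplying by 3 years per lamina: 2572 × 3 = 7716 years.
Mean rate = 751.2 mm / 7716 years ≈ 0.097 mm/yr.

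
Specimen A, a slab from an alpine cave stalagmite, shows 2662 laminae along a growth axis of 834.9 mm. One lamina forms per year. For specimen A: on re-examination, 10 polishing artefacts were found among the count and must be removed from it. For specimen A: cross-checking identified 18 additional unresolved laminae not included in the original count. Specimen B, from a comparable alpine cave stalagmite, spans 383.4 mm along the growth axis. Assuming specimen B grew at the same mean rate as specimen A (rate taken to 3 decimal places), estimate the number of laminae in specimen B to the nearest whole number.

1225 laminae

Specimen A: adjusted count: 2662 − 10 + 18 = 2670 laminae.
A: Mean rate = 834.9 mm / 2670 years ≈ 0.313 mm/year.
B spans 383.4 / 0.313 = 1224.92 years ≈ 1225 laminae.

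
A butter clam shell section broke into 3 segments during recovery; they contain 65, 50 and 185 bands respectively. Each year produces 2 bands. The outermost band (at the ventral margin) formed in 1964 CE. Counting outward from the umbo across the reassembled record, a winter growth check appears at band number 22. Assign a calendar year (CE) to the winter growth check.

Total bands = 65 + 50 + 185 = 300.
300 − 22 = 278 bands lie beyond the winter growth check toward the ventral margin.
Dividing by 2 bands per year: 278 / 2 = 139 years.
The band at the ventral margin is 1964 CE, so the winter growth check dates to 1964 − 139 = 1825 CE.

1825 CE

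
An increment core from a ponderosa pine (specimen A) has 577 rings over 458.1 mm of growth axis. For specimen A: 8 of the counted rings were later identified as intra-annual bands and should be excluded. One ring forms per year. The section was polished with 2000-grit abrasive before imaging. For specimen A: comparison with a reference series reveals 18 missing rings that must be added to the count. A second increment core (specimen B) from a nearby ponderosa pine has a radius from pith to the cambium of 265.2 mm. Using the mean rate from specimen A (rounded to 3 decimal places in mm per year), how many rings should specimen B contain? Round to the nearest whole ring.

340 rings

Specimen A: correcting the raw count gives 577 − 8 + 18 = 587 true rings.
A: Mean rate = 458.1 mm / 587 years ≈ 0.780 mm/yr.
For B, 265.2 / 0.780 = 340.00 years ≈ 340 rings.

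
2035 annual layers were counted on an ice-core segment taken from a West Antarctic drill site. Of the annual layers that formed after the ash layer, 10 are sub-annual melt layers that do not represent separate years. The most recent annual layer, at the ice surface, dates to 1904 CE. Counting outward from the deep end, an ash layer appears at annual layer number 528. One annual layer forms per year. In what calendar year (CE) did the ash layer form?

407 CE

Between annual layer 528 and the ice surface there are 2035 − 528 = 1507 annual layers.
Removing the 10 false annual layers leaves 1507 − 10 = 1497 true annual layers beyond the ash layer.
Counting back 1497 years from 1904 CE places the ash layer in 1904 − 1497 = 407 CE.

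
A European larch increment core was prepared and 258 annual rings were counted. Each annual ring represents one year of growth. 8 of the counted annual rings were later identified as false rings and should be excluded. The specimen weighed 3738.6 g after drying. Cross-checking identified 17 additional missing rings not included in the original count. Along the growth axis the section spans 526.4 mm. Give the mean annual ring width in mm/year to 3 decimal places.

1.972 mm/year

True annual ring count = 258 − 8 + 17 = 267.
526.4 mm over 267 years gives 526.4 / 267 ≈ 1.972 mm/year.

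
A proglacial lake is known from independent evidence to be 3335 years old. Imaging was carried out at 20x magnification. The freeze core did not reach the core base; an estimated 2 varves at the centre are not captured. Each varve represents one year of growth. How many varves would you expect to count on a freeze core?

3333 varves

Expected varves over 3335 years: 3335.
Less the 2 uncaptured varves: 3335 − 2 = 3333.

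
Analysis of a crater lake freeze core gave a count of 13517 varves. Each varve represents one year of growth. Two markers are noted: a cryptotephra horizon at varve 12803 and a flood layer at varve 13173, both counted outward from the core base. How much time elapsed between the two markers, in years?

13173 − 12803 = 370 varves lie between the two events.
That is 370 years at one varve per year.

370 years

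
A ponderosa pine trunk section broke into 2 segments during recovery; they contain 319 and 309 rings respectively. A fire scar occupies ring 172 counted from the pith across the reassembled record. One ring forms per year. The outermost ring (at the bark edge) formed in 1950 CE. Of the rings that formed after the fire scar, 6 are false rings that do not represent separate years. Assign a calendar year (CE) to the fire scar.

Total rings = 319 + 309 = 628.
The fire scar sits at ring 172 from the pith, so 628 − 172 = 456 rings formed after it.
Excluding 6 false rings: 456 − 6 = 450.
Counting back 450 years from 1950 CE places the fire scar in 1950 − 450 = 1500 CE.

1500 CE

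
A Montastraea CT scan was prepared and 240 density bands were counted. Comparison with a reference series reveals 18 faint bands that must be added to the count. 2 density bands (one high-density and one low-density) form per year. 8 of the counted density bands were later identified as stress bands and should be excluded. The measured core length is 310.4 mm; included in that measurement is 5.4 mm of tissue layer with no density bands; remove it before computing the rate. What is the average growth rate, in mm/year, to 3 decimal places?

2.440 mm/year

Adjusted count: 240 − 8 + 18 = 250 density bands.
250 density bands at 2 per year is 250 / 2 = 125 years.
Removing the 5.4 mm offcut leaves 310.4 − 5.4 = 305.0 mm.
Extension rate ≈ 305.0 / 125 = 2.440 mm/year.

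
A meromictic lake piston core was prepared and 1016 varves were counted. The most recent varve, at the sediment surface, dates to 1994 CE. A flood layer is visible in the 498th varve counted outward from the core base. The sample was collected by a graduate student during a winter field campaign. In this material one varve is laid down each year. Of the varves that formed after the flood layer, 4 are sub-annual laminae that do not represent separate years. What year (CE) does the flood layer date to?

1480 CE

The flood layer sits at varve 498 from the core base, so 1016 − 498 = 518 varves formed after it.
Removing the 4 false varves leaves 518 − 4 = 514 true varves beyond the flood layer.
The varve at the sediment surface is 1994 CE, so the flood layer dates to 1994 − 514 = 1480 CE.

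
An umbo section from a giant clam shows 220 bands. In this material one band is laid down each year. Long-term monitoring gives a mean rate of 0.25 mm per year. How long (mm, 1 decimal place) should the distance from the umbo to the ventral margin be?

55.0 mm

The record spans 220 years at 0.25 mm per year.
220 years at 0.25 mm/year gives 0.25 × 220 = 55.0 mm.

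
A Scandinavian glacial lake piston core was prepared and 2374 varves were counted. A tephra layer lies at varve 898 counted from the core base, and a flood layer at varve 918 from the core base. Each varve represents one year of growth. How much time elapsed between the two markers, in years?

20 years

918 − 898 = 20 varves lie between the two events.
One varve per year makes the interval 20 years.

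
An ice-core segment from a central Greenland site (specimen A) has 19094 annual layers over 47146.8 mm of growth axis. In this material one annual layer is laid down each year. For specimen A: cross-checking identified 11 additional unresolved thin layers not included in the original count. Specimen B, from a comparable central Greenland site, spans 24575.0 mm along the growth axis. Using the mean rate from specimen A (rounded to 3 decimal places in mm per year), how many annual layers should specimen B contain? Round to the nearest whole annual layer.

9957 annual layers

Specimen A: after corrections the count is 19094 + 11 = 19105 annual layers.
A: 47146.8 mm over 19105 years gives 47146.8 / 19105 ≈ 2.468 mm/year.
For B, 24575.0 / 2.468 = 9957.46 years ≈ 9957 annual layers.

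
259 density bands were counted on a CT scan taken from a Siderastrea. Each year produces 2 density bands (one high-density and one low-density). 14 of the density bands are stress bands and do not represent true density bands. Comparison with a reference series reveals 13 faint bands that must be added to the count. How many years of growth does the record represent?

True density band count = 259 − 14 + 13 = 258.
With 2 density bands per year, 258 / 2 = 129 years.

129 years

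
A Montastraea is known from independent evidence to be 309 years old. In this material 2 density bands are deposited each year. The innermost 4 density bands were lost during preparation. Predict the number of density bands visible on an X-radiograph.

With 2 density bands per year, 309 years would produce 309 × 2 = 618 density bands.
618 − 4 missed = 614 density bands expected in the prepared section.

614 density bands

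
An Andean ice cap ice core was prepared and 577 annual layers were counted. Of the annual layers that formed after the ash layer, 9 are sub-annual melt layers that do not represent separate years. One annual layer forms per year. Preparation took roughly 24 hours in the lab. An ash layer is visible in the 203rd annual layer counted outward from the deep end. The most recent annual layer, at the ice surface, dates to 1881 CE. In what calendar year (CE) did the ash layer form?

Between annual layer 203 and the ice surface there are 577 − 203 = 374 annual layers.
Excluding 9 false annual layers: 374 − 9 = 365.
Counting back 365 years from 1881 CE places the ash layer in 1881 − 365 = 1516 CE.

1516 CE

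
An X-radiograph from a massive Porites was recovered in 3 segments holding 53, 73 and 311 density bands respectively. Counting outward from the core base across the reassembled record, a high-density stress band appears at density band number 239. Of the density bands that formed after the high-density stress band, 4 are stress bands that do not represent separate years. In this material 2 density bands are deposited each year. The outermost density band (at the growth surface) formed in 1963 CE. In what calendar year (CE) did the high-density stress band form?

1866 CE

Total density bands = 53 + 73 + 311 = 437.
Between density band 239 and the growth surface there are 437 − 239 = 198 density bands.
Removing the 4 false density bands leaves 198 − 4 = 194 true density bands beyond the high-density stress band.
194 density bands at 2 per year is 194 / 2 = 97 years.
1963 − 97 = 1866 CE.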